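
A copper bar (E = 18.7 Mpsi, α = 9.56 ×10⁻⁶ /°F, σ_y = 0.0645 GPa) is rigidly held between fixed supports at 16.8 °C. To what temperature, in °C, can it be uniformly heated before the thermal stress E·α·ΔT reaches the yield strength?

45.9 °C

E = 18.7 Mpsi = 128.9 GPa.
α = 9.56×10⁻⁶/°F × 9/5 = 17.2×10⁻⁶/K.
σ_y = 0.0645 GPa = 64.50 MPa.
E·α·ΔT = 64.50 MPa ⇒ ΔT = 64.50 / (128.9×10³ × 17.2×10⁻⁶) = 29.07 K.
T = 16.8 + 29.07 = 45.87 °C.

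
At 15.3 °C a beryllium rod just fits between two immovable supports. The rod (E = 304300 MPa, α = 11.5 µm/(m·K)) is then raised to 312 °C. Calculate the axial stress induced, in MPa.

E = 304300 MPa = 304.3 GPa.
ΔT = 296.7 K. Constrained thermal stress σ = E·α·ΔT = 304.3×10³ MPa × 11.5×10⁻⁶ × 296.7 = 1040 MPa (compressive).

1040 MPa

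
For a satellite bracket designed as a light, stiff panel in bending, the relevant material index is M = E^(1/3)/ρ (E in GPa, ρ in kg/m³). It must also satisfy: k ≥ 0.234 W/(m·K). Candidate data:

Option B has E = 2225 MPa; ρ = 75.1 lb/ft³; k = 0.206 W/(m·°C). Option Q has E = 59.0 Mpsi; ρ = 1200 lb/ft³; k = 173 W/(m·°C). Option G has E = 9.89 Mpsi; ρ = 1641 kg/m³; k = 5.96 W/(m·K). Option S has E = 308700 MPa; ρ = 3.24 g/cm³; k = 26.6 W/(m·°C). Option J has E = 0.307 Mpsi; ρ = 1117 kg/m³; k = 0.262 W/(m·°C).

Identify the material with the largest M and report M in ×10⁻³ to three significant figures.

Screen on constraints: k ≥ 0.234 W/(m·K). Survivors: option Q, option G, option S, option J.
Putting every candidate on a common basis:
  option Q: E = 406.8 GPa, ρ = 19220 kg/m³
  option G: E = 68.19 GPa, ρ = 1641 kg/m³
  option S: E = 308.7 GPa, ρ = 3240 kg/m³
  option J: E = 2.117 GPa, ρ = 1117 kg/m³
  option G: M = 2.49×10⁻³
  option S: M = 2.09×10⁻³
  option J: M = 1.15×10⁻³
  option Q: M = 0.385×10⁻³
Highest index: option G.

option G, M = 2.49×10⁻³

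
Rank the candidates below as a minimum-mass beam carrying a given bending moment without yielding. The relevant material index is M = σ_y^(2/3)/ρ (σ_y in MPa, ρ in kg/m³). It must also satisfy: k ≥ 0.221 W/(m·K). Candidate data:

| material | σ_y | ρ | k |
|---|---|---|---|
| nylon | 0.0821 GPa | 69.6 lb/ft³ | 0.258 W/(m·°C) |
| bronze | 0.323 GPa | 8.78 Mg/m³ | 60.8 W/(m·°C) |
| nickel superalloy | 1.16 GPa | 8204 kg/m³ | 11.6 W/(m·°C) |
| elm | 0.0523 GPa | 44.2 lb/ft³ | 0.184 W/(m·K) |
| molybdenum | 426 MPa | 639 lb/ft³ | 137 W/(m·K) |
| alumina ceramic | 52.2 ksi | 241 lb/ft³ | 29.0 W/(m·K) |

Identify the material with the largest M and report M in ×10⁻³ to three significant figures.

Screen on constraints: k ≥ 0.221 W/(m·K). Survivors: nylon, bronze, nickel superalloy, molybdenum, alumina ceramic.
Normalizing units and computing the index:
  nylon: σ_y = 82.10 MPa, ρ = 1115 kg/m³
  bronze: σ_y = 323.0 MPa, ρ = 8780 kg/m³
  nickel superalloy: σ_y = 1160 MPa, ρ = 8204 kg/m³
  molybdenum: σ_y = 426.0 MPa, ρ = 10240 kg/m³
  alumina ceramic: σ_y = 359.9 MPa, ρ = 3860 kg/m³
  nylon: M = 16.9×10⁻³
  nickel superalloy: M = 13.5×10⁻³
  alumina ceramic: M = 13.1×10⁻³
  molybdenum: M = 5.53×10⁻³
  bronze: M = 5.36×10⁻³
Highest index: nylon.

nylon, M = 16.9×10⁻³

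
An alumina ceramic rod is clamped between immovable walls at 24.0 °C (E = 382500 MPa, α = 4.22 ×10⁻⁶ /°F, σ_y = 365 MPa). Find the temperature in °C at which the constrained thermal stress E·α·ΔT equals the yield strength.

E = 382500 MPa = 382.5 GPa.
α = 4.22×10⁻⁶/°F × 9/5 = 7.60×10⁻⁶/K.
E·α·ΔT = 365.0 MPa ⇒ ΔT = 365.0 / (382.5×10³ × 7.60×10⁻⁶) = 125.6 K.
T = 24.0 + 125.6 = 149.6 °C.

150 °C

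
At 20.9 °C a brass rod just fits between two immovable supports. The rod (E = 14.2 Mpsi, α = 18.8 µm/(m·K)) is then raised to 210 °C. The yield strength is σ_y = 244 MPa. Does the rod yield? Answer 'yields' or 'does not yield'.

E = 14.2 Mpsi = 97.91 GPa.
ΔT = 189.1 K. Constrained thermal stress σ = E·α·ΔT = 97.91×10³ MPa × 18.8×10⁻⁶ × 189.1 = 348 MPa (compressive).
Compare to σ_y = 244 MPa: σ ≥ σ_y, so it yields.

yields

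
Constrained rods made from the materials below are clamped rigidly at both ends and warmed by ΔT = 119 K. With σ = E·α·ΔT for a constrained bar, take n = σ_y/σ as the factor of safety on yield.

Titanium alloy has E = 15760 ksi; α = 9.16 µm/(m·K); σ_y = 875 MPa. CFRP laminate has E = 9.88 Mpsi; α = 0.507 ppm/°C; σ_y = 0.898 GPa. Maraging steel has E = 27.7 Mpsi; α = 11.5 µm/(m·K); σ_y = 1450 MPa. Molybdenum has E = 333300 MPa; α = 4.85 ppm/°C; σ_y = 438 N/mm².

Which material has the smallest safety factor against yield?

molybdenum

Per material, after unit conversion:
  titanium alloy: E = 108.7, α = 9.16, σ_y = 875.0 → σ = 118 MPa, n = 7.39
  CFRP laminate: E = 68.12, α = 0.507, σ_y = 898.0 → σ = 4.11 MPa, n = 218
  maraging steel: E = 191.0, α = 11.5, σ_y = 1450 → σ = 261 MPa, n = 5.55
  molybdenum: E = 333.3, α = 4.85, σ_y = 438.0 → σ = 192 MPa, n = 2.28
The minimum is molybdenum at n = 2.28.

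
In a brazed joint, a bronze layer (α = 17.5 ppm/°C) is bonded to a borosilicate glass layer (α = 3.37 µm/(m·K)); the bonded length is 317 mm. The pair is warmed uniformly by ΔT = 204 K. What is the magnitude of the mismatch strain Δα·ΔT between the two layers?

2.88×10⁻³

Δα = |17.5 − 3.37|×10⁻⁶/K = 14.1×10⁻⁶/K.
Mismatch strain = Δα·ΔT = 14.1×10⁻⁶ × 204.0 = 2.88×10⁻³.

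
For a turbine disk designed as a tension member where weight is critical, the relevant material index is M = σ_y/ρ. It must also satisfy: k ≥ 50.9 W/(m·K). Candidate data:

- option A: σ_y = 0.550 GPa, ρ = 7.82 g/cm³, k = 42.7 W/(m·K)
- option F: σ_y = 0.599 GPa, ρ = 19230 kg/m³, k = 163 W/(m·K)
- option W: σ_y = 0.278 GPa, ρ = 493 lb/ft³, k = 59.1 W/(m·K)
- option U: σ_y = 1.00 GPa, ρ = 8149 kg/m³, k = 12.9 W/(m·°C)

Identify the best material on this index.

option W

Screen on constraints: k ≥ 50.9 W/(m·K). Survivors: option F, option W.
Putting every candidate on a common basis:
  option F: σ_y = 599.0 MPa, ρ = 19230 kg/m³
  option W: σ_y = 278.0 MPa, ρ = 7897 kg/m³
  option W: M = 35.2 kN·m/kg
  option F: M = 31.1 kN·m/kg
Highest index: option W.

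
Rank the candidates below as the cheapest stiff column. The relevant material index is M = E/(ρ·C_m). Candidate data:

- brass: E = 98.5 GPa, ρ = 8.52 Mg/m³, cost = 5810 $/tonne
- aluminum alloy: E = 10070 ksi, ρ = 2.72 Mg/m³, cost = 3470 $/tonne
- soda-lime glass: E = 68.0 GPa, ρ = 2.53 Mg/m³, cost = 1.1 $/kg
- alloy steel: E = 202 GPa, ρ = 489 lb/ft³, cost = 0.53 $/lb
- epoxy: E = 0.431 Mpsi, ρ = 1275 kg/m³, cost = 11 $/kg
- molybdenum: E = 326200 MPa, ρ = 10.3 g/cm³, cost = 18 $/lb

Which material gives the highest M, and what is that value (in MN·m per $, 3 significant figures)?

soda-lime glass, M = 24.4 MN·m per $

Normalizing units and computing the index:
  brass: E = 98.50 GPa, ρ = 8520 kg/m³, cost = 5.810 $/kg
  aluminum alloy: E = 69.43 GPa, ρ = 2720 kg/m³, cost = 3.470 $/kg
  soda-lime glass: E = 68.00 GPa, ρ = 2530 kg/m³, cost = 1.100 $/kg
  alloy steel: E = 202.0 GPa, ρ = 7833 kg/m³, cost = 1.168 $/kg
  epoxy: E = 2.972 GPa, ρ = 1275 kg/m³, cost = 11.00 $/kg
  molybdenum: E = 326.2 GPa, ρ = 10300 kg/m³, cost = 39.68 $/kg
  soda-lime glass: M = 24.4 MN·m per $
  alloy steel: M = 22.1 MN·m per $
  aluminum alloy: M = 7.36 MN·m per $
  brass: M = 1.99 MN·m per $
  molybdenum: M = 0.798 MN·m per $
  epoxy: M = 0.212 MN·m per $
Soda-lime glass ranks first.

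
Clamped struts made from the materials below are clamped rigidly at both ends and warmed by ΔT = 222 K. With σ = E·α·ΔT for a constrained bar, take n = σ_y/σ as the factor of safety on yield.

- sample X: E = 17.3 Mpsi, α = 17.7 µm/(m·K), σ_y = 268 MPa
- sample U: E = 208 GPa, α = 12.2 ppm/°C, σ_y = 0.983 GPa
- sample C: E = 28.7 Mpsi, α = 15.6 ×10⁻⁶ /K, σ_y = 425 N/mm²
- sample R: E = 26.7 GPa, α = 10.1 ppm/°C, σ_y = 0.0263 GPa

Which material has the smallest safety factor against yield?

sample R

With everything in SI (GPa, ×10⁻⁶/K, MPa):
  sample X: E = 119.3, α = 17.7, σ_y = 268.0 → σ = 469 MPa, n = 0.572
  sample U: E = 208.0, α = 12.2, σ_y = 983.0 → σ = 563 MPa, n = 1.74
  sample C: E = 197.9, α = 15.6, σ_y = 425.0 → σ = 685 MPa, n = 0.620
  sample R: E = 26.70, α = 10.1, σ_y = 26.30 → σ = 59.9 MPa, n = 0.439
Smallest n: sample R with n = 0.439.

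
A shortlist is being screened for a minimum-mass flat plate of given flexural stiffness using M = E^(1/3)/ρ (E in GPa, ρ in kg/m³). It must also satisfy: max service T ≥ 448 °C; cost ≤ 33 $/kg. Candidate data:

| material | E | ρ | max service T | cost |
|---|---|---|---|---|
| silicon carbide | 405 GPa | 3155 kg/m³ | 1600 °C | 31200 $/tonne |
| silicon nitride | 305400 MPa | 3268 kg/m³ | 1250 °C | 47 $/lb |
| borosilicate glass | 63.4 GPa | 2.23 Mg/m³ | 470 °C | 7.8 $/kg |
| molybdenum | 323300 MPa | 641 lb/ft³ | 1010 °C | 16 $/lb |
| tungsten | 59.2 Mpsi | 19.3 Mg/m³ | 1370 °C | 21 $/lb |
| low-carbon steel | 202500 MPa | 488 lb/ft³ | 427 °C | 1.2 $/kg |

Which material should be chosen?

silicon carbide

Screen on constraints: max service T ≥ 448 °C; cost ≤ 33 $/kg. Survivors: silicon carbide, borosilicate glass.
Normalizing units and computing the index:
  silicon carbide: E = 405.0 GPa, ρ = 3155 kg/m³
  borosilicate glass: E = 63.40 GPa, ρ = 2230 kg/m³
  silicon carbide: M = 2.35×10⁻³
  borosilicate glass: M = 1.79×10⁻³
The maximum is for silicon carbide.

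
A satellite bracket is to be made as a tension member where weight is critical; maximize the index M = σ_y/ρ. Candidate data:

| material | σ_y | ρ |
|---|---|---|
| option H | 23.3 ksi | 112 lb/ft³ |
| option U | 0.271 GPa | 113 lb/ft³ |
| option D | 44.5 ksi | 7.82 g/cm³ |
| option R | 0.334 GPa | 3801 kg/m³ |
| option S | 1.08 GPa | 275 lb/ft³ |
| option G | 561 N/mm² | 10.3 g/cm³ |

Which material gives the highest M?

option S

Putting every candidate on a common basis:
  option H: σ_y = 160.6 MPa, ρ = 1794 kg/m³
  option U: σ_y = 271.0 MPa, ρ = 1810 kg/m³
  option D: σ_y = 306.8 MPa, ρ = 7820 kg/m³
  option R: σ_y = 334.0 MPa, ρ = 3801 kg/m³
  option S: σ_y = 1080 MPa, ρ = 4405 kg/m³
  option G: σ_y = 561.0 MPa, ρ = 10300 kg/m³
  option S: M = 245 kN·m/kg
  option U: M = 150 kN·m/kg
  option H: M = 89.5 kN·m/kg
  option R: M = 87.9 kN·m/kg
  option G: M = 54.5 kN·m/kg
  option D: M = 39.2 kN·m/kg
Option S has the largest M.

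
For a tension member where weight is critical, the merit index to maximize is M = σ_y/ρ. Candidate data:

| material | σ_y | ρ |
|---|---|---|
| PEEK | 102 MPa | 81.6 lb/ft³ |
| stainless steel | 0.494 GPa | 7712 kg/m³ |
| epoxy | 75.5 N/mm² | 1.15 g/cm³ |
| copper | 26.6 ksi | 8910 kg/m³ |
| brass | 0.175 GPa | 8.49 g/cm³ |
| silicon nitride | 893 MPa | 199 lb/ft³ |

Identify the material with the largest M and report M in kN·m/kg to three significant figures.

Putting every candidate on a common basis:
  PEEK: σ_y = 102.0 MPa, ρ = 1307 kg/m³
  stainless steel: σ_y = 494.0 MPa, ρ = 7712 kg/m³
  epoxy: σ_y = 75.50 MPa, ρ = 1150 kg/m³
  copper: σ_y = 183.4 MPa, ρ = 8910 kg/m³
  brass: σ_y = 175.0 MPa, ρ = 8490 kg/m³
  silicon nitride: σ_y = 893.0 MPa, ρ = 3188 kg/m³
  silicon nitride: M = 280 kN·m/kg
  PEEK: M = 78.0 kN·m/kg
  epoxy: M = 65.7 kN·m/kg
  stainless steel: M = 64.1 kN·m/kg
  brass: M = 20.6 kN·m/kg
  copper: M = 20.6 kN·m/kg
Highest index: silicon nitride.

silicon nitride, M = 280 kN·m/kg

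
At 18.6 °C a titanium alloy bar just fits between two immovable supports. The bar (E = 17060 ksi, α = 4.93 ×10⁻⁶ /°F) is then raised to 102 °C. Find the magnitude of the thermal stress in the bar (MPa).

87.1 MPa

E = 17060 ksi = 117.6 GPa.
α = 4.93×10⁻⁶/°F × 9/5 = 8.87×10⁻⁶/K.
ΔT = 83.40 K. Constrained thermal stress σ = E·α·ΔT = 117.6×10³ MPa × 8.87×10⁻⁶ × 83.40 = 87.1 MPa (compressive).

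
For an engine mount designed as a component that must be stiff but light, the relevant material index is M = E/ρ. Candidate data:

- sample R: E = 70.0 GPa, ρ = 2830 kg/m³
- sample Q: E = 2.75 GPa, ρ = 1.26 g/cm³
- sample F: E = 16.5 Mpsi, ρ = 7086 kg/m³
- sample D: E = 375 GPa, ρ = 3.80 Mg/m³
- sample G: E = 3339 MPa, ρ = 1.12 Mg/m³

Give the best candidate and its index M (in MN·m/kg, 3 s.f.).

sample D, M = 98.7 MN·m/kg

Normalizing units and computing the index:
  sample R: E = 70.00 GPa, ρ = 2830 kg/m³
  sample Q: E = 2.750 GPa, ρ = 1260 kg/m³
  sample F: E = 113.8 GPa, ρ = 7086 kg/m³
  sample D: E = 375.0 GPa, ρ = 3800 kg/m³
  sample G: E = 3.339 GPa, ρ = 1120 kg/m³
  sample D: M = 98.7 MN·m/kg
  sample R: M = 24.7 MN·m/kg
  sample F: M = 16.1 MN·m/kg
  sample G: M = 2.98 MN·m/kg
  sample Q: M = 2.18 MN·m/kg
Highest index: sample D.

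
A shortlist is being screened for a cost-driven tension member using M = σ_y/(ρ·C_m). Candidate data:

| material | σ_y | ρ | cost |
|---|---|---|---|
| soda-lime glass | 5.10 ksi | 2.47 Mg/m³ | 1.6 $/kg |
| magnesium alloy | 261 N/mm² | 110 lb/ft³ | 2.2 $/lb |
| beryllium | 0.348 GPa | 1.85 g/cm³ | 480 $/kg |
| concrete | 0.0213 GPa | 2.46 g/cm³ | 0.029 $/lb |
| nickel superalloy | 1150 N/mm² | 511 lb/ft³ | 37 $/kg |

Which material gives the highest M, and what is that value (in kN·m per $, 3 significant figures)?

concrete, M = 135 kN·m per $

Convert each candidate to consistent units, then evaluate M:
  soda-lime glass: σ_y = 35.16 MPa, ρ = 2470 kg/m³, cost = 1.600 $/kg
  magnesium alloy: σ_y = 261.0 MPa, ρ = 1762 kg/m³, cost = 4.850 $/kg
  beryllium: σ_y = 348.0 MPa, ρ = 1850 kg/m³, cost = 480.0 $/kg
  concrete: σ_y = 21.30 MPa, ρ = 2460 kg/m³, cost = 0.06393 $/kg
  nickel superalloy: σ_y = 1150 MPa, ρ = 8185 kg/m³, cost = 37.00 $/kg
  concrete: M = 135 kN·m per $
  magnesium alloy: M = 30.5 kN·m per $
  soda-lime glass: M = 8.90 kN·m per $
  nickel superalloy: M = 3.80 kN·m per $
  beryllium: M = 0.392 kN·m per $
Concrete ranks first.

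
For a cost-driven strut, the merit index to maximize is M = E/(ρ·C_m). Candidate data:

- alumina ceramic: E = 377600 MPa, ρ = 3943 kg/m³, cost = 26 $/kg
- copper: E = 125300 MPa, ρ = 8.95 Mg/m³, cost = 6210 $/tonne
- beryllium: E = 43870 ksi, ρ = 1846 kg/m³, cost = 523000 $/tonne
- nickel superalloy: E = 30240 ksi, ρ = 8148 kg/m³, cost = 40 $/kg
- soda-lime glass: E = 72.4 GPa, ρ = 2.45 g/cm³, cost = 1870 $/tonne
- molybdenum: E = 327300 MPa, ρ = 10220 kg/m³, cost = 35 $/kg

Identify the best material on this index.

soda-lime glass

Convert each candidate to consistent units, then evaluate M:
  alumina ceramic: E = 377.6 GPa, ρ = 3943 kg/m³, cost = 26.00 $/kg
  copper: E = 125.3 GPa, ρ = 8950 kg/m³, cost = 6.210 $/kg
  beryllium: E = 302.5 GPa, ρ = 1846 kg/m³, cost = 523.0 $/kg
  nickel superalloy: E = 208.5 GPa, ρ = 8148 kg/m³, cost = 40.00 $/kg
  soda-lime glass: E = 72.40 GPa, ρ = 2450 kg/m³, cost = 1.870 $/kg
  molybdenum: E = 327.3 GPa, ρ = 10220 kg/m³, cost = 35.00 $/kg
  soda-lime glass: M = 15.8 MN·m per $
  alumina ceramic: M = 3.68 MN·m per $
  copper: M = 2.25 MN·m per $
  molybdenum: M = 0.915 MN·m per $
  nickel superalloy: M = 0.640 MN·m per $
  beryllium: M = 0.313 MN·m per $
The maximum is for soda-lime glass.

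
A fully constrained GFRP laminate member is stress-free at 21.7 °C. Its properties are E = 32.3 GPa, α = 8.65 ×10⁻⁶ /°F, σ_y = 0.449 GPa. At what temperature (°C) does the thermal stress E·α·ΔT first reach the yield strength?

915 °C

α = 8.65×10⁻⁶/°F × 9/5 = 15.6×10⁻⁶/K.
σ_y = 0.449 GPa = 449.0 MPa.
E·α·ΔT = 449.0 MPa ⇒ ΔT = 449.0 / (32.30×10³ × 15.6×10⁻⁶) = 892.8 K.
T = 21.7 + 892.8 = 914.5 °C.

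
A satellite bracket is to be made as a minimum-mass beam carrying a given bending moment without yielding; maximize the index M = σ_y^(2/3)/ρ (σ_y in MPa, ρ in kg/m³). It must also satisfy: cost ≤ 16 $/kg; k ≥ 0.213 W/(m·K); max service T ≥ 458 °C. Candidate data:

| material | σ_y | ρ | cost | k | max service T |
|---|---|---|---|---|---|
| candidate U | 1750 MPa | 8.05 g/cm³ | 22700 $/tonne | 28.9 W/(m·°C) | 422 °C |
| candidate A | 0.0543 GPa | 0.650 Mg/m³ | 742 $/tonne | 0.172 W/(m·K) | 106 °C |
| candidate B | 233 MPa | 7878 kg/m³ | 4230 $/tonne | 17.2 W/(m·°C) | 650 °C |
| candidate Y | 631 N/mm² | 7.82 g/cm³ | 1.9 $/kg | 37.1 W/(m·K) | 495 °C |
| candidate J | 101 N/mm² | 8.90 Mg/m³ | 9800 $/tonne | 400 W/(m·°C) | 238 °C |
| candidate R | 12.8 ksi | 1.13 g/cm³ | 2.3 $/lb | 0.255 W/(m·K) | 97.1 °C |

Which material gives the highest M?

Screen on constraints: cost ≤ 16 $/kg; k ≥ 0.213 W/(m·K); max service T ≥ 458 °C. Survivors: candidate B, candidate Y.
Convert each candidate to consistent units, then evaluate M:
  candidate B: σ_y = 233.0 MPa, ρ = 7878 kg/m³
  candidate Y: σ_y = 631.0 MPa, ρ = 7820 kg/m³
  candidate Y: M = 9.41×10⁻³
  candidate B: M = 4.81×10⁻³
The maximum is for candidate Y.

candidate Y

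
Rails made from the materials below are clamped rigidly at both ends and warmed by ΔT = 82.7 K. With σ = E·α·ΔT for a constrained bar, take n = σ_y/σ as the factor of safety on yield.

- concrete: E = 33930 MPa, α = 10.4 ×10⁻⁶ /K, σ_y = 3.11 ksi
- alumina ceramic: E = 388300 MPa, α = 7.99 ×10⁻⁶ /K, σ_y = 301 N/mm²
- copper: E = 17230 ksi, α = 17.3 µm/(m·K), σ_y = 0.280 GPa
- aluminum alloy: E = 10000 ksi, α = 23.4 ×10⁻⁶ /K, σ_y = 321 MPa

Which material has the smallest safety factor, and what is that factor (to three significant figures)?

Converting E to GPa, α to ×10⁻⁶/K, σ_y to MPa, then σ and n for each:
  concrete: E = 33.93, α = 10.4, σ_y = 21.44 → σ = 29.2 MPa, n = 0.735
  alumina ceramic: E = 388.3, α = 7.99, σ_y = 301.0 → σ = 257 MPa, n = 1.17
  copper: E = 118.8, α = 17.3, σ_y = 280.0 → σ = 170 MPa, n = 1.65
  aluminum alloy: E = 68.95, α = 23.4, σ_y = 321.0 → σ = 133 MPa, n = 2.41
The minimum is concrete at n = 0.735.

concrete, n = 0.735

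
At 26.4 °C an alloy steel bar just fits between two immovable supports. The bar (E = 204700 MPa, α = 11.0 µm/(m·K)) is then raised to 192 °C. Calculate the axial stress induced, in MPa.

373 MPa

E = 204700 MPa = 204.7 GPa.
ΔT = 165.6 K. Constrained thermal stress σ = E·α·ΔT = 204.7×10³ MPa × 11.0×10⁻⁶ × 165.6 = 373 MPa (compressive).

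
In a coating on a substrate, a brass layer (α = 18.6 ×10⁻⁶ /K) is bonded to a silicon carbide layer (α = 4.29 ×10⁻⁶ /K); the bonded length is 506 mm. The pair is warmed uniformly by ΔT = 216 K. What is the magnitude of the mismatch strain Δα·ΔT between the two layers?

3.09×10⁻³

Δα = |18.6 − 4.29|×10⁻⁶/K = 14.3×10⁻⁶/K.
Mismatch strain = Δα·ΔT = 14.3×10⁻⁶ × 216.0 = 3.09×10⁻³.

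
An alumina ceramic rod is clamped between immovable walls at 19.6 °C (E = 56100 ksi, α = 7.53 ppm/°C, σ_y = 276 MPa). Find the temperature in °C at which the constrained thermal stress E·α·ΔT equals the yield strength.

E = 56100 ksi = 386.8 GPa.
E·α·ΔT = 276.0 MPa ⇒ ΔT = 276.0 / (386.8×10³ × 7.53×10⁻⁶) = 94.76 K.
T = 19.6 + 94.76 = 114.4 °C.

114 °C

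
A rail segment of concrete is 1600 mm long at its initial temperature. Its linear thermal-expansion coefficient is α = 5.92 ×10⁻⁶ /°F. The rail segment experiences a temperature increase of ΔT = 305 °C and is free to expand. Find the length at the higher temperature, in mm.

1605.2 mm

Convert α: 5.92×10⁻⁶/°F × (9/5) = 10.7×10⁻⁶/K.
ΔL = α·L₀·ΔT = 10.7×10⁻⁶ × 1600 mm × 305.0 K = 5.20 mm.
L = L₀ + ΔL = 1600 + 5.20 = 1605.2 mm.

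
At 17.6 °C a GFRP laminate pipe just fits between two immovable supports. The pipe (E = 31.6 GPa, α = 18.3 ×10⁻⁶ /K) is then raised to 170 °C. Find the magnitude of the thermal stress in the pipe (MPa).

88.1 MPa

ΔT = 152.4 K. Constrained thermal stress σ = E·α·ΔT = 31.60×10³ MPa × 18.3×10⁻⁶ × 152.4 = 88.1 MPa (compressive).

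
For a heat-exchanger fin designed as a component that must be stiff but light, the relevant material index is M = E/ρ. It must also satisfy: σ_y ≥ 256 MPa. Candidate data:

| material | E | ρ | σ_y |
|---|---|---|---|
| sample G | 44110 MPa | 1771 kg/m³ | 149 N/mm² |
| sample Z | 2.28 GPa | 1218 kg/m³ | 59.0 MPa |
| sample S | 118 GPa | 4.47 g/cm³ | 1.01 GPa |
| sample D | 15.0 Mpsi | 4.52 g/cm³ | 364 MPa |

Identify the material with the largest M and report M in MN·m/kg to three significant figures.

sample S, M = 26.4 MN·m/kg

Screen on constraints: σ_y ≥ 256 MPa. Survivors: sample S, sample D.
Convert each candidate to consistent units, then evaluate M:
  sample S: E = 118.0 GPa, ρ = 4470 kg/m³
  sample D: E = 103.4 GPa, ρ = 4520 kg/m³
  sample S: M = 26.4 MN·m/kg
  sample D: M = 22.9 MN·m/kg
The maximum is for sample S.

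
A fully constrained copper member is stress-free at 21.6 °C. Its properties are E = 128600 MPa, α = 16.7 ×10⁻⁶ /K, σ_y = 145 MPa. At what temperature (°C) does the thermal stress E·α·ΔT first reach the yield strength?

89.1 °C

E = 128600 MPa = 128.6 GPa.
E·α·ΔT = 145.0 MPa ⇒ ΔT = 145.0 / (128.6×10³ × 16.7×10⁻⁶) = 67.52 K.
T = 21.6 + 67.52 = 89.12 °C.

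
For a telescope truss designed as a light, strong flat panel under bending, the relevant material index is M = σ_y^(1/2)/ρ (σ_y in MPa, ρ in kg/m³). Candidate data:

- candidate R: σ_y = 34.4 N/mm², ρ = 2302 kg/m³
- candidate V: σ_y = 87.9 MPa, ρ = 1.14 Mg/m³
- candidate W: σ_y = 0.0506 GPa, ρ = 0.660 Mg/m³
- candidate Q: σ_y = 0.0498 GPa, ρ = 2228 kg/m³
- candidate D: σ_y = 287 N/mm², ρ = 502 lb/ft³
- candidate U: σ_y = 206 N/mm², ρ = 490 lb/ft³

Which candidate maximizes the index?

candidate W

After converting to SI:
  candidate R: σ_y = 34.40 MPa, ρ = 2302 kg/m³
  candidate V: σ_y = 87.90 MPa, ρ = 1140 kg/m³
  candidate W: σ_y = 50.60 MPa, ρ = 660.0 kg/m³
  candidate Q: σ_y = 49.80 MPa, ρ = 2228 kg/m³
  candidate D: σ_y = 287.0 MPa, ρ = 8041 kg/m³
  candidate U: σ_y = 206.0 MPa, ρ = 7849 kg/m³
  candidate W: M = 10.8×10⁻³
  candidate V: M = 8.22×10⁻³
  candidate Q: M = 3.17×10⁻³
  candidate R: M = 2.55×10⁻³
  candidate D: M = 2.11×10⁻³
  candidate U: M = 1.83×10⁻³
The maximum is for candidate W.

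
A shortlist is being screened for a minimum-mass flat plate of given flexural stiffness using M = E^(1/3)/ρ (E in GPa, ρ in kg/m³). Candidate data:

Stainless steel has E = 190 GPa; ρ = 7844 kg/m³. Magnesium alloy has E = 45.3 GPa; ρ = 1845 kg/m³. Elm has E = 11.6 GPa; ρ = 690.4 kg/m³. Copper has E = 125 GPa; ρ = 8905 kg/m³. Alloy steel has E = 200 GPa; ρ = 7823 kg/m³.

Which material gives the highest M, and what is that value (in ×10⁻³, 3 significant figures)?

Per-candidate index values:
  elm: M = 3.28×10⁻³
  magnesium alloy: M = 1.93×10⁻³
  alloy steel: M = 0.748×10⁻³
  stainless steel: M = 0.733×10⁻³
  copper: M = 0.561×10⁻³
Highest index: elm.

elm, M = 3.28×10⁻³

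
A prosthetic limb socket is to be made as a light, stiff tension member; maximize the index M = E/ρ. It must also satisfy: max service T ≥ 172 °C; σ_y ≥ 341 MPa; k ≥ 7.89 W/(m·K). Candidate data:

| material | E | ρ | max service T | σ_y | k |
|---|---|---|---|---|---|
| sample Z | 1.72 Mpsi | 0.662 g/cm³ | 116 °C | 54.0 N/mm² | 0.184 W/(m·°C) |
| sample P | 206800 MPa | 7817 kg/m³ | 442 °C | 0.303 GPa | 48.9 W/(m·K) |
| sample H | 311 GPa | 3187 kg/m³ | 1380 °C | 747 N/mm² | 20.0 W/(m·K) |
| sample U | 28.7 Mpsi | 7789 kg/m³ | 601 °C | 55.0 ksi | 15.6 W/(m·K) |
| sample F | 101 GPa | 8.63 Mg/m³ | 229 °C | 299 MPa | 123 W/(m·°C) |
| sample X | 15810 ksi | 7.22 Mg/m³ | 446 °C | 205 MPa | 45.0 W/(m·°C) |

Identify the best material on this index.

Screen on constraints: max service T ≥ 172 °C; σ_y ≥ 341 MPa; k ≥ 7.89 W/(m·K). Survivors: sample H, sample U.
After converting to SI:
  sample H: E = 311.0 GPa, ρ = 3187 kg/m³
  sample U: E = 197.9 GPa, ρ = 7789 kg/m³
  sample H: M = 97.6 MN·m/kg
  sample U: M = 25.4 MN·m/kg
The maximum is for sample H.

sample H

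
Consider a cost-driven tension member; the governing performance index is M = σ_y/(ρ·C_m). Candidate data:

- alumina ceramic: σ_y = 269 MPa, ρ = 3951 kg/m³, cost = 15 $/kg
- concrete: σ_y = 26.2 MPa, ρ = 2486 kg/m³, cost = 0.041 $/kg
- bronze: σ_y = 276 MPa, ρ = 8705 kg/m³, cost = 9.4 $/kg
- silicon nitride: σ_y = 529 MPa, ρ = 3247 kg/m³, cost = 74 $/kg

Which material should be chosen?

concrete

Per-candidate index values:
  concrete: M = 257 kN·m per $
  alumina ceramic: M = 4.54 kN·m per $
  bronze: M = 3.37 kN·m per $
  silicon nitride: M = 2.20 kN·m per $
The maximum is for concrete.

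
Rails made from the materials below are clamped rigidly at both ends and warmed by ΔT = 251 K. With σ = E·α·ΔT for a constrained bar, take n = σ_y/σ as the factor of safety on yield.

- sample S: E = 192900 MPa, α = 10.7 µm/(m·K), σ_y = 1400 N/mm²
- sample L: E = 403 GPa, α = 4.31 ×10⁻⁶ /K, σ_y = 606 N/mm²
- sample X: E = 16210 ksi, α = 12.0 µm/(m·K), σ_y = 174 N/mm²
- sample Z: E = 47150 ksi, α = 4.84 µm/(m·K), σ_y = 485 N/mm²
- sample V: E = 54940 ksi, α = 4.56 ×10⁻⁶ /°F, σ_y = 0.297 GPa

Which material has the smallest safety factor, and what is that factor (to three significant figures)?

sample V, n = 0.381

In consistent units (E in GPa, α in ×10⁻⁶/K, σ_y in MPa):
  sample S: E = 192.9, α = 10.7, σ_y = 1400 → σ = 518 MPa, n = 2.70
  sample L: E = 403.0, α = 4.31, σ_y = 606.0 → σ = 436 MPa, n = 1.39
  sample X: E = 111.8, α = 12.0, σ_y = 174.0 → σ = 337 MPa, n = 0.517
  sample Z: E = 325.1, α = 4.84, σ_y = 485.0 → σ = 395 MPa, n = 1.23
  sample V: E = 378.8, α = 8.21, σ_y = 297.0 → σ = 780 MPa, n = 0.381
The minimum is sample V at n = 0.381.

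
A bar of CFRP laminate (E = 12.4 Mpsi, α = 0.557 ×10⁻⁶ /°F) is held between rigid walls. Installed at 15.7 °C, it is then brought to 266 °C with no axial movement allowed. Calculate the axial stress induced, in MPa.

E = 12.4 Mpsi = 85.50 GPa.
α = 0.557×10⁻⁶/°F × 9/5 = 1.00×10⁻⁶/K.
ΔT = 250.3 K. Constrained thermal stress σ = E·α·ΔT = 85.50×10³ MPa × 1.00×10⁻⁶ × 250.3 = 21.5 MPa (compressive).

21.5 MPa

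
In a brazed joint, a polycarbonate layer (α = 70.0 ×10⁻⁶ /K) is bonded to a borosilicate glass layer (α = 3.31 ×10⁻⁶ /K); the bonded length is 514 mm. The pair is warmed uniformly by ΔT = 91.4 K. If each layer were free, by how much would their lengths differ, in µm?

Δα = |70.0 − 3.31|×10⁻⁶/K = 66.7×10⁻⁶/K.
ΔL_mismatch = Δα·L·ΔT = 66.7×10⁻⁶ × 514.0 mm × 91.4 K = 3130 µm.

3130 µm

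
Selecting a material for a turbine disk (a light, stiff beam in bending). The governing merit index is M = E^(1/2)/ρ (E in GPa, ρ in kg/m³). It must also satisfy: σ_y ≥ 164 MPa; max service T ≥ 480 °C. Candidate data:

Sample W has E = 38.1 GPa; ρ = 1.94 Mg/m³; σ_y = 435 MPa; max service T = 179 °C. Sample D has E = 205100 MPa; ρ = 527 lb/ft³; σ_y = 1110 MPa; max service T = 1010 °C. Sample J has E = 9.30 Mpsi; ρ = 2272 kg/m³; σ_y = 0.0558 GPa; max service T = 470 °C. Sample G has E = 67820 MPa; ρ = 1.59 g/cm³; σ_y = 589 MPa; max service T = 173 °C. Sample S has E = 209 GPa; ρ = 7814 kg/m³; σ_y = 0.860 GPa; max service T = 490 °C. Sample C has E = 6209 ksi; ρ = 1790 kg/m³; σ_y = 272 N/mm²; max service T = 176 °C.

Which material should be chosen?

sample S

Screen on constraints: σ_y ≥ 164 MPa; max service T ≥ 480 °C. Survivors: sample D, sample S.
Normalizing units and computing the index:
  sample D: E = 205.1 GPa, ρ = 8442 kg/m³
  sample S: E = 209.0 GPa, ρ = 7814 kg/m³
  sample S: M = 1.85×10⁻³
  sample D: M = 1.70×10⁻³
Highest index: sample S.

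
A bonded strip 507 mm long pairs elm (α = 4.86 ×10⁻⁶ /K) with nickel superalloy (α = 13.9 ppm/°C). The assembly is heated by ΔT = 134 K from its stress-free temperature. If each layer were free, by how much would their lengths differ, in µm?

614 µm

Δα = |4.86 − 13.9|×10⁻⁶/K = 9.04×10⁻⁶/K.
ΔL_mismatch = Δα·L·ΔT = 9.04×10⁻⁶ × 507.0 mm × 134.0 K = 614 µm.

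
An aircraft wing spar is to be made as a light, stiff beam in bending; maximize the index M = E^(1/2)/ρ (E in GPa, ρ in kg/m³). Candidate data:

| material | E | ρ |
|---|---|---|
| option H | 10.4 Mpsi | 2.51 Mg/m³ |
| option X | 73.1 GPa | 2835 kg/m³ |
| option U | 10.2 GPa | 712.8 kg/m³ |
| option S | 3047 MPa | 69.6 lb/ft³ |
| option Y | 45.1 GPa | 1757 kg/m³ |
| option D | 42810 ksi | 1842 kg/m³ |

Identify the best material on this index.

Putting every candidate on a common basis:
  option H: E = 71.71 GPa, ρ = 2510 kg/m³
  option X: E = 73.10 GPa, ρ = 2835 kg/m³
  option U: E = 10.20 GPa, ρ = 712.8 kg/m³
  option S: E = 3.047 GPa, ρ = 1115 kg/m³
  option Y: E = 45.10 GPa, ρ = 1757 kg/m³
  option D: E = 295.2 GPa, ρ = 1842 kg/m³
  option D: M = 9.33×10⁻³
  option U: M = 4.48×10⁻³
  option Y: M = 3.82×10⁻³
  option H: M = 3.37×10⁻³
  option X: M = 3.02×10⁻³
  option S: M = 1.57×10⁻³
The maximum is for option D.

option D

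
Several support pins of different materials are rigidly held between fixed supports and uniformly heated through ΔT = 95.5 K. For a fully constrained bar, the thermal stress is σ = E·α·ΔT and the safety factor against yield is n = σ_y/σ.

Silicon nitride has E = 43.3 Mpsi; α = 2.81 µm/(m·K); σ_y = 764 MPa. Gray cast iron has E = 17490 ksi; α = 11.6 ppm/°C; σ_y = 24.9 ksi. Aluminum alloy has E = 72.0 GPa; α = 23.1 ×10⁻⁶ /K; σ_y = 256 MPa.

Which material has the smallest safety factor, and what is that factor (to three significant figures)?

gray cast iron, n = 1.29

Per material, after unit conversion:
  silicon nitride: E = 298.5, α = 2.81, σ_y = 764.0 → σ = 80.1 MPa, n = 9.54
  gray cast iron: E = 120.6, α = 11.6, σ_y = 171.7 → σ = 134 MPa, n = 1.29
  aluminum alloy: E = 72.00, α = 23.1, σ_y = 256.0 → σ = 159 MPa, n = 1.61
The minimum is gray cast iron at n = 1.29.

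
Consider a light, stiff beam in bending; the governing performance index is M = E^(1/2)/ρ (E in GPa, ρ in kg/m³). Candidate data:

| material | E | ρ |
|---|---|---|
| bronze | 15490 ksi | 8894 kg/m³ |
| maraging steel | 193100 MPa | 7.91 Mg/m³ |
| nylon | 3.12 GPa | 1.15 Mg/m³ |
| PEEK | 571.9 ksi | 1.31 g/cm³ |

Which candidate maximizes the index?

After converting to SI:
  bronze: E = 106.8 GPa, ρ = 8894 kg/m³
  maraging steel: E = 193.1 GPa, ρ = 7910 kg/m³
  nylon: E = 3.120 GPa, ρ = 1150 kg/m³
  PEEK: E = 3.943 GPa, ρ = 1310 kg/m³
  maraging steel: M = 1.76×10⁻³
  nylon: M = 1.54×10⁻³
  PEEK: M = 1.52×10⁻³
  bronze: M = 1.16×10⁻³
The maximum is for maraging steel.

maraging steel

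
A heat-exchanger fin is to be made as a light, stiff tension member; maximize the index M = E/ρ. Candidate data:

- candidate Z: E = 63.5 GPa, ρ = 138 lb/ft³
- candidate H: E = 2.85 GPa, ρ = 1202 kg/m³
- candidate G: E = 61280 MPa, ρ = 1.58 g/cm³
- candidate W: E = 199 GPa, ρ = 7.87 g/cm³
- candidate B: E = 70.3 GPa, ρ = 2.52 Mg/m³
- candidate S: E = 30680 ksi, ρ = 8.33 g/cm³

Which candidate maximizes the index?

candidate G

Putting every candidate on a common basis:
  candidate Z: E = 63.50 GPa, ρ = 2211 kg/m³
  candidate H: E = 2.850 GPa, ρ = 1202 kg/m³
  candidate G: E = 61.28 GPa, ρ = 1580 kg/m³
  candidate W: E = 199.0 GPa, ρ = 7870 kg/m³
  candidate B: E = 70.30 GPa, ρ = 2520 kg/m³
  candidate S: E = 211.5 GPa, ρ = 8330 kg/m³
  candidate G: M = 38.8 MN·m/kg
  candidate Z: M = 28.7 MN·m/kg
  candidate B: M = 27.9 MN·m/kg
  candidate S: M = 25.4 MN·m/kg
  candidate W: M = 25.3 MN·m/kg
  candidate H: M = 2.37 MN·m/kg
Highest index: candidate G.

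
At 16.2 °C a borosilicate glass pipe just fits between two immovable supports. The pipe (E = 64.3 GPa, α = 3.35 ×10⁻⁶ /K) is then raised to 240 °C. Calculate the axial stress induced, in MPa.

ΔT = 223.8 K. Constrained thermal stress σ = E·α·ΔT = 64.30×10³ MPa × 3.35×10⁻⁶ × 223.8 = 48.2 MPa (compressive).

48.2 MPa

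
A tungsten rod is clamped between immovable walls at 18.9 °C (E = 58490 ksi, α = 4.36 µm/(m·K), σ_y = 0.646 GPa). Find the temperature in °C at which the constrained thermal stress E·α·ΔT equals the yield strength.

386 °C

E = 58490 ksi = 403.3 GPa.
σ_y = 0.646 GPa = 646.0 MPa.
E·α·ΔT = 646.0 MPa ⇒ ΔT = 646.0 / (403.3×10³ × 4.36×10⁻⁶) = 367.4 K.
T = 18.9 + 367.4 = 386.3 °C.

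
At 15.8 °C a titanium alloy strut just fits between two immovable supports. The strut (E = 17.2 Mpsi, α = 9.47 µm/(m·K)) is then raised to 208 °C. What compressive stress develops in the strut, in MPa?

E = 17.2 Mpsi = 118.6 GPa.
ΔT = 192.2 K. Constrained thermal stress σ = E·α·ΔT = 118.6×10³ MPa × 9.47×10⁻⁶ × 192.2 = 216 MPa (compressive).

216 MPa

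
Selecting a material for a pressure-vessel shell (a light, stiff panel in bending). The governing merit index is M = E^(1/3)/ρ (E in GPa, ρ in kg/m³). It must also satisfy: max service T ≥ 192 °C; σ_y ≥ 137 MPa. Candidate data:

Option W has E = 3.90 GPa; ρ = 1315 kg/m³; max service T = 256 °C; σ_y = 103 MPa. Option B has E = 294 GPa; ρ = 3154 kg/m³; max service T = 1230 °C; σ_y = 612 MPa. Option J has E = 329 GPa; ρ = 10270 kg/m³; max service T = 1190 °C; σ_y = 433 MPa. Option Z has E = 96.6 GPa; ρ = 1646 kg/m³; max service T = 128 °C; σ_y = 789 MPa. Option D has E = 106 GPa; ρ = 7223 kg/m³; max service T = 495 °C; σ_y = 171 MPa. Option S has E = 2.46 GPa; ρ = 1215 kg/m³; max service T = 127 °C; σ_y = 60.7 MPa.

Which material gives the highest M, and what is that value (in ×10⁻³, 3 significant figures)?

option B, M = 2.11×10⁻³

Screen on constraints: max service T ≥ 192 °C; σ_y ≥ 137 MPa. Survivors: option B, option J, option D.
Computing M directly (units already consistent):
  option B: M = 2.11×10⁻³
  option J: M = 0.672×10⁻³
  option D: M = 0.655×10⁻³
Highest index: option B.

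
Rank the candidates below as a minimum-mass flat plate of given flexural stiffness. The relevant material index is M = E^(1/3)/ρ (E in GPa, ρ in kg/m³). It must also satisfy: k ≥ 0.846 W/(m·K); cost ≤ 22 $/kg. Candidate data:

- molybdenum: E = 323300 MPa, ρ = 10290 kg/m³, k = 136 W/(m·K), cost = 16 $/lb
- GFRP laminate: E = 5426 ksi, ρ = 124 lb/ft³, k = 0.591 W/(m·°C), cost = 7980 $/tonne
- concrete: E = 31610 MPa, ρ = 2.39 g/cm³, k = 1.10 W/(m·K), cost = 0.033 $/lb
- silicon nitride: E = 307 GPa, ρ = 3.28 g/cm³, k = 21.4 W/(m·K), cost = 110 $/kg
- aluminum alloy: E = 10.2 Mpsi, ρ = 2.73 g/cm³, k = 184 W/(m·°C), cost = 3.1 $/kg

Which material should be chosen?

Screen on constraints: k ≥ 0.846 W/(m·K); cost ≤ 22 $/kg. Survivors: concrete, aluminum alloy.
Convert each candidate to consistent units, then evaluate M:
  concrete: E = 31.61 GPa, ρ = 2390 kg/m³
  aluminum alloy: E = 70.33 GPa, ρ = 2730 kg/m³
  aluminum alloy: M = 1.51×10⁻³
  concrete: M = 1.32×10⁻³
The maximum is for aluminum alloy.

aluminum alloy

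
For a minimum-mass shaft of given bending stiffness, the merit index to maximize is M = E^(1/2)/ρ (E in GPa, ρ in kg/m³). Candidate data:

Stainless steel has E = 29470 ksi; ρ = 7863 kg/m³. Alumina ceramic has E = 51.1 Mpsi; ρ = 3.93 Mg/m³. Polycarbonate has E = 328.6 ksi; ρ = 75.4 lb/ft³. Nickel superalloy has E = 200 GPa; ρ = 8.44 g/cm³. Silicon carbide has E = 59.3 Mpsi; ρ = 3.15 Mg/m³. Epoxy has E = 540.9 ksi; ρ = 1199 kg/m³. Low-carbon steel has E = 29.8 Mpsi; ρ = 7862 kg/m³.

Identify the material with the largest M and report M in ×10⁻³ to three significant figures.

Putting every candidate on a common basis:
  stainless steel: E = 203.2 GPa, ρ = 7863 kg/m³
  alumina ceramic: E = 352.3 GPa, ρ = 3930 kg/m³
  polycarbonate: E = 2.266 GPa, ρ = 1208 kg/m³
  nickel superalloy: E = 200.0 GPa, ρ = 8440 kg/m³
  silicon carbide: E = 408.9 GPa, ρ = 3150 kg/m³
  epoxy: E = 3.729 GPa, ρ = 1199 kg/m³
  low-carbon steel: E = 205.5 GPa, ρ = 7862 kg/m³
  silicon carbide: M = 6.42×10⁻³
  alumina ceramic: M = 4.78×10⁻³
  low-carbon steel: M = 1.82×10⁻³
  stainless steel: M = 1.81×10⁻³
  nickel superalloy: M = 1.68×10⁻³
  epoxy: M = 1.61×10⁻³
  polycarbonate: M = 1.25×10⁻³
Highest index: silicon carbide.

silicon carbide, M = 6.42×10⁻³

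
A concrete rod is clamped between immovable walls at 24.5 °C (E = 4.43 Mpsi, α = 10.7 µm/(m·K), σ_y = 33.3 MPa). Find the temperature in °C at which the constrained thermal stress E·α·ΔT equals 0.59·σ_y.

84.6 °C

E = 4.43 Mpsi = 30.54 GPa.
E·α·ΔT = 19.65 MPa ⇒ ΔT = 19.65 / (30.54×10³ × 10.7×10⁻⁶) = 60.12 K.
T = 24.5 + 60.12 = 84.62 °C.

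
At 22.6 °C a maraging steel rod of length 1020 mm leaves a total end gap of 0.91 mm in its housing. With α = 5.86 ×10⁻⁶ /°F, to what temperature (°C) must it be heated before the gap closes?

α = 5.86×10⁻⁶/°F × 9/5 = 10.5×10⁻⁶/K.
α·L₀·ΔT = 0.91 mm ⇒ ΔT = 0.91 / (10.5×10⁻⁶ × 1020.0) = 84.58 K.
T = 22.6 + 84.58 = 107.2 °C.

107 °C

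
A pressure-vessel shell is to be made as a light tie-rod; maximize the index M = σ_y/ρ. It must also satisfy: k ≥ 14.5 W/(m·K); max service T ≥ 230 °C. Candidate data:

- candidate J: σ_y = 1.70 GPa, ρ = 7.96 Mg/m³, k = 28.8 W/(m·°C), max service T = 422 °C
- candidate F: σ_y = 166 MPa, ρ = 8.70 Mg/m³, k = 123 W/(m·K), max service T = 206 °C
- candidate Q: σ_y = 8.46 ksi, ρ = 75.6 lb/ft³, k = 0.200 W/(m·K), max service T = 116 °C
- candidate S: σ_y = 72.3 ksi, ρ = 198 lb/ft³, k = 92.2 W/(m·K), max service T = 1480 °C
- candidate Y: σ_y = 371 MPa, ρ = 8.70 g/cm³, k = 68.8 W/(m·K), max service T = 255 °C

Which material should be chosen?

candidate J

Screen on constraints: k ≥ 14.5 W/(m·K); max service T ≥ 230 °C. Survivors: candidate J, candidate S, candidate Y.
In SI units:
  candidate J: σ_y = 1700 MPa, ρ = 7960 kg/m³
  candidate S: σ_y = 498.5 MPa, ρ = 3172 kg/m³
  candidate Y: σ_y = 371.0 MPa, ρ = 8700 kg/m³
  candidate J: M = 214 kN·m/kg
  candidate S: M = 157 kN·m/kg
  candidate Y: M = 42.6 kN·m/kg
Candidate J has the largest M.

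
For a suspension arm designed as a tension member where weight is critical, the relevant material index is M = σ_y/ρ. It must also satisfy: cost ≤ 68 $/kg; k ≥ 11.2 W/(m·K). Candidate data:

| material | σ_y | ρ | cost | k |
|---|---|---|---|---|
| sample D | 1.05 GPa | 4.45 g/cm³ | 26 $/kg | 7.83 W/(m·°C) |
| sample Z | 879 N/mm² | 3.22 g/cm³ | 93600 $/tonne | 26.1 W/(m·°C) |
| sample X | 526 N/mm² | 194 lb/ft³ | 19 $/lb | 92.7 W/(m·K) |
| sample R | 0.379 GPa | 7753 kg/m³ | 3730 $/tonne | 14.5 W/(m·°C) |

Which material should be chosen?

sample X

Screen on constraints: cost ≤ 68 $/kg; k ≥ 11.2 W/(m·K). Survivors: sample X, sample R.
In SI units:
  sample X: σ_y = 526.0 MPa, ρ = 3108 kg/m³
  sample R: σ_y = 379.0 MPa, ρ = 7753 kg/m³
  sample X: M = 169 kN·m/kg
  sample R: M = 48.9 kN·m/kg
The maximum is for sample X.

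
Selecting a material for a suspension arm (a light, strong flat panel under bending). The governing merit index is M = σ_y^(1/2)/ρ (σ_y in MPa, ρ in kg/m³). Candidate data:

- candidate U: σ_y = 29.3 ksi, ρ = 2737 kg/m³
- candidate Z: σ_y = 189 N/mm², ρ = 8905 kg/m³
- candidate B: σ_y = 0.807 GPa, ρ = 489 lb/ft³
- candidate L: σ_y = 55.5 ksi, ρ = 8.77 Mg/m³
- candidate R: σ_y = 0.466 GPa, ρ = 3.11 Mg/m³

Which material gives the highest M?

After converting to SI:
  candidate U: σ_y = 202.0 MPa, ρ = 2737 kg/m³
  candidate Z: σ_y = 189.0 MPa, ρ = 8905 kg/m³
  candidate B: σ_y = 807.0 MPa, ρ = 7833 kg/m³
  candidate L: σ_y = 382.7 MPa, ρ = 8770 kg/m³
  candidate R: σ_y = 466.0 MPa, ρ = 3110 kg/m³
  candidate R: M = 6.94×10⁻³
  candidate U: M = 5.19×10⁻³
  candidate B: M = 3.63×10⁻³
  candidate L: M = 2.23×10⁻³
  candidate Z: M = 1.54×10⁻³
Candidate R has the largest M.

candidate R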